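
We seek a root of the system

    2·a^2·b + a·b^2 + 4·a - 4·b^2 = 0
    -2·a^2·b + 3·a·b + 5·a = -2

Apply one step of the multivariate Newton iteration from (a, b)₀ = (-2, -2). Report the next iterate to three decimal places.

(-2.154, -0.385)

At (-2, -2): F = (-48.000, 20.000).
Jacobian J = [[4·a·b + b^2 + 4, 2·a^2 + 2·a·b - 8·b], [-4·a·b + 3·b + 5, -2·a^2 + 3·a]].
At the point, J = [[24.000, 32.000], [-17.000, -14.000]] (det J = 208.000).
Solving J·Δ = −F gives Δ = (-0.154, 1.615).
Then the next iterate is (a, b)₁ = (-2.154, -0.385).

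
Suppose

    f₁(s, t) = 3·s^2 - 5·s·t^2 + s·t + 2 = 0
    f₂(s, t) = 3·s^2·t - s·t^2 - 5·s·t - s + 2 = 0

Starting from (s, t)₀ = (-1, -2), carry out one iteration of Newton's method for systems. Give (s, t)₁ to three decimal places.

At (-1, -2): F = (27.000, -9.000).
Jacobian J = [[6·s - 5·t^2 + t, -10·s·t + s], [6·s·t - t^2 - 5·t - 1, 3·s^2 - 2·s·t - 5·s]].
At the point, J = [[-28.000, -21.000], [17.000, 4.000]] (det J = 245.000).
Solving J·Δ = −F gives Δ = (0.331, 0.845).
Then the next iterate is (s, t)₁ = (-0.669, -1.155).

(-0.669, -1.155)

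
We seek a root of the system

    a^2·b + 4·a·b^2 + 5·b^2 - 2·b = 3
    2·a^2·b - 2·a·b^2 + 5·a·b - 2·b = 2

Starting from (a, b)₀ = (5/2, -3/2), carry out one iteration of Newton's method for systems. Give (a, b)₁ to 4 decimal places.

At (5/2, -3/2): F = (24.3750, -47.7500).
Jacobian J = [[2·a·b + 4·b^2, a^2 + 8·a·b + 10·b - 2], [4·a·b - 2·b^2 + 5·b, 2·a^2 - 4·a·b + 5·a - 2]].
At the point, J = [[1.5000, -40.7500], [-27.0000, 38.0000]] (det J = -1043.2500).
Solving J·Δ = −F gives Δ = (-0.9773, 0.5622).
Then the next iterate is (a, b)₁ = (1.5227, -0.9378).

(1.5227, -0.9378)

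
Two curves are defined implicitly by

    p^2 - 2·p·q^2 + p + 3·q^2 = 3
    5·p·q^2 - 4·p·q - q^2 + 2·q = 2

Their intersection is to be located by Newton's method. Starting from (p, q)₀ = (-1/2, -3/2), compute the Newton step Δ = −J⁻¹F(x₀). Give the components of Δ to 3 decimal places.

(0.756, 0.196)

At (-1/2, -3/2): F = (5.750, -15.875).
Jacobian J = [[2·p - 2·q^2 + 1, -4·p·q + 6·q], [5·q^2 - 4·q, 10·p·q - 4·p - 2·q + 2]].
At the point, J = [[-4.500, -12.000], [17.250, 14.500]] (det J = 141.750).
Solving J·Δ = −F gives Δ = (0.756, 0.196).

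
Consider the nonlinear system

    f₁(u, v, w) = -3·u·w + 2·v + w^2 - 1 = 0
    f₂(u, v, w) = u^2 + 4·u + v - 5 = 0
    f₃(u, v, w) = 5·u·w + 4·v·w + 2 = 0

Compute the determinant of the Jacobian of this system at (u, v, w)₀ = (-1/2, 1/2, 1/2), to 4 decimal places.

12.5000

J = [[-3·w, 2, -3·u + 2·w], [2·u + 4, 1, 0], [5·w, 4·w, 5·u + 4·v]].
At the point, J = [[-1.5000, 2.0000, 2.5000], [3.0000, 1.0000, 0.0000], [2.5000, 2.0000, -0.5000]].
det J = 12.5000.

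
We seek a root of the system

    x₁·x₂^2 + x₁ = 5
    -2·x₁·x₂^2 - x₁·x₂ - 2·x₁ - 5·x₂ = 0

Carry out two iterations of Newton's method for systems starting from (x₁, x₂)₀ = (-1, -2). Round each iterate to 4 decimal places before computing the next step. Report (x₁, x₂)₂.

At (-1, -2): F = (-10.0000, 18.0000).
Jacobian J = [[x₂^2 + 1, 2·x₁·x₂], [-2·x₂^2 - x₂ - 2, -4·x₁·x₂ - x₁ - 5]].
At the point, J = [[5.0000, 4.0000], [-8.0000, -12.0000]] (det J = -28.0000).
Solving J·Δ = −F gives Δ = (1.7143, 0.3571).
Then the next iterate is (x₁, x₂)₁ = (0.7143, -1.6429).
Round to (0.7143, -1.6429) and repeat: F = (-2.357718, 4.103460), J = [[3.699120, -2.347047], [-5.755341, -1.020206]].
Δ = (0.6965, 0.0931), so (x₁, x₂)₂ = (1.4108, -1.5498).

(1.4108, -1.5498)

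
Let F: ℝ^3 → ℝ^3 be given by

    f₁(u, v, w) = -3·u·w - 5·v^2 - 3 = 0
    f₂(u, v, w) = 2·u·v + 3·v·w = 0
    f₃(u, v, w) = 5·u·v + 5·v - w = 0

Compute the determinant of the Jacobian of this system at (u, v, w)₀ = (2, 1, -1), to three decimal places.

-458.000

J = [[-3·w, -10·v, -3·u], [2·v, 2·u + 3·w, 3·v], [5·v, 5·u + 5, -1]].
At the point, J = [[3.000, -10.000, -6.000], [2.000, 1.000, 3.000], [5.000, 15.000, -1.000]].
det J = -458.000.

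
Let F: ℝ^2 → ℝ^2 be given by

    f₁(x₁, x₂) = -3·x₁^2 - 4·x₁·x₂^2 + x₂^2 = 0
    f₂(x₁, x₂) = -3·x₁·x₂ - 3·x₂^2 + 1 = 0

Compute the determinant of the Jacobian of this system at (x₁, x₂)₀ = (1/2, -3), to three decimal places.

-697.500

J = [[-6·x₁ - 4·x₂^2, -8·x₁·x₂ + 2·x₂], [-3·x₂, -3·x₁ - 6·x₂]].
At the point, J = [[-39.000, 6.000], [9.000, 16.500]].
det J = -697.500.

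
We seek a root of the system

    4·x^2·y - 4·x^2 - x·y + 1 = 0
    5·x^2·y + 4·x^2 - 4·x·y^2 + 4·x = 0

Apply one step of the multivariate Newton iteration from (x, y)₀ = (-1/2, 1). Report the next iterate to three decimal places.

At (-1/2, 1): F = (1.500, 2.250).
Jacobian J = [[8·x·y - 8·x - y, 4·x^2 - x], [10·x·y + 8·x - 4·y^2 + 4, 5·x^2 - 8·x·y]].
At the point, J = [[-1.000, 1.500], [-9.000, 5.250]] (det J = 8.250).
Solving J·Δ = −F gives Δ = (-0.545, -1.364).
Then the next iterate is (x, y)₁ = (-1.045, -0.364).

(-1.045, -0.364)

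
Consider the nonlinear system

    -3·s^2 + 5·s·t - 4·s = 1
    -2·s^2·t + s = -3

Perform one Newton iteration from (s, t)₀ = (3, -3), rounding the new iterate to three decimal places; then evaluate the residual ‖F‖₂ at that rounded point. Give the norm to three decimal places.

214.499

At (3, -3): F = (-85.000, 60.000).
Jacobian J = [[-6·s + 5·t - 4, 5·s], [-4·s·t + 1, -2·s^2]].
At the point, J = [[-37.000, 15.000], [37.000, -18.000]] (det J = 111.000).
Solving J·Δ = −F gives Δ = (-5.676, -8.333).
Then the next iterate is (s, t)₁ = (-2.676, -11.333).
Re-evaluating at (-2.676, -11.333): F = (139.85661, 162.63468), so ‖F‖₂ = 214.499.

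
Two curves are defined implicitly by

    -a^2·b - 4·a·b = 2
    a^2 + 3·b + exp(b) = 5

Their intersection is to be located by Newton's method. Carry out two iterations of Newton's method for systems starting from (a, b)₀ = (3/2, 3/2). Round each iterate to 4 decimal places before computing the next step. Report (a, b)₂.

(-0.2847, 0.9599)

At (3/2, 3/2): F = (-14.3750, 6.231689).
Jacobian J = [[-2·a·b - 4·b, -a^2 - 4·a], [2·a, exp(b) + 3]].
At the point, J = [[-10.5000, -8.2500], [3.0000, 7.481689]] (det J = -53.807735).
Solving J·Δ = −F gives Δ = (-1.0433, -0.4146).
Then the next iterate is (a, b)₁ = (0.4567, 1.0854).
Round to (0.4567, 1.0854) and repeat: F = (-4.209196, 1.425399), J = [[-5.333004, -2.035375], [0.9134, 5.960624]].
Δ = (-0.7414, -0.1255), so (a, b)₂ = (-0.2847, 0.9599).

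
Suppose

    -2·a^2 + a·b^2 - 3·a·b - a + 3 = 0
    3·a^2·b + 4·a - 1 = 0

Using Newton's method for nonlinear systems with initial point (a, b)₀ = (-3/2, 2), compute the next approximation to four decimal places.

At (-3/2, 2): F = (3.0000, 6.5000).
Jacobian J = [[-4·a + b^2 - 3·b - 1, 2·a·b - 3·a], [6·a·b + 4, 3·a^2]].
At the point, J = [[3.0000, -1.5000], [-14.0000, 6.7500]] (det J = -0.7500).
Solving J·Δ = −F gives Δ = (40.0000, 82.0000).
Then the next iterate is (a, b)₁ = (38.5000, 84.0000).

(38.5000, 84.0000)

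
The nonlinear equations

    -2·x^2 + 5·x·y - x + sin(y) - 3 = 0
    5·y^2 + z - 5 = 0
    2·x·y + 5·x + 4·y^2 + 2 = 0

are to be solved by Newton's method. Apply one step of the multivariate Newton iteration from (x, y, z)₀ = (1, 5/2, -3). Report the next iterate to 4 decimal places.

(0.9934, 0.8212, 15.7207)

At (1, 5/2, -3): F = (7.098472, 23.2500, 37.0000).
Jacobian J = [[-4·x + 5·y - 1, 5·x + cos(y), 0], [0, 10·y, 1], [2·y + 5, 2·x + 8·y, 0]].
At the point, J = [[7.5000, 4.198856, 0.0000], [0.0000, 25.0000, 1.0000], [10.0000, 22.0000, 0.0000]] (det J = -123.011436).
Solving J·Δ = −F gives Δ = (-0.0066, -1.6788, 18.7207).
Then the next iterate is (x, y, z)₁ = (0.9934, 0.8212, 15.7207).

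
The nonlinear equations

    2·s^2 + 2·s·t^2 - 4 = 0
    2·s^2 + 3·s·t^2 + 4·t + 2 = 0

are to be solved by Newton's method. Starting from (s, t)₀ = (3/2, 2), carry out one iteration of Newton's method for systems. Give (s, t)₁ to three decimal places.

At (3/2, 2): F = (12.500, 32.500).
Jacobian J = [[4·s + 2·t^2, 4·s·t], [4·s + 3·t^2, 6·s·t + 4]].
At the point, J = [[14.000, 12.000], [18.000, 22.000]] (det J = 92.000).
Solving J·Δ = −F gives Δ = (1.250, -2.500).
Then the next iterate is (s, t)₁ = (2.750, -0.500).

(2.750, -0.500)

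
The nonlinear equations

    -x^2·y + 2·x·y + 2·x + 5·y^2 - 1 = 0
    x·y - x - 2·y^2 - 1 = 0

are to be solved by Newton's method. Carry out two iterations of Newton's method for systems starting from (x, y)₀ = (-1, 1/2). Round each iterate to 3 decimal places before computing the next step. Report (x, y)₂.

At (-1, 1/2): F = (-3.250, -1.000).
Jacobian J = [[-2·x·y + 2·y + 2, -x^2 + 2·x + 10·y], [y - 1, x - 4·y]].
At the point, J = [[4.000, 2.000], [-0.500, -3.000]] (det J = -11.000).
Solving J·Δ = −F gives Δ = (1.068, -0.511).
Then the next iterate is (x, y)₁ = (0.068, -0.011).
Round to (0.068, -0.011) and repeat: F = (-0.86484, -1.06899), J = [[1.97950, 0.02138], [-1.011, 0.112]].
Δ = (0.304, 12.290), so (x, y)₂ = (0.372, 12.279).

(0.372, 12.279)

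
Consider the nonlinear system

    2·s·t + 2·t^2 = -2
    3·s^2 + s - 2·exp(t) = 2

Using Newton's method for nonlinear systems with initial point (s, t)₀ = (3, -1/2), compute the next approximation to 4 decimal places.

(1.5754, -0.7311)

At (3, -1/2): F = (-0.5000, 26.786939).
Jacobian J = [[2·t, 2·s + 4·t], [6·s + 1, -2·exp(t)]].
At the point, J = [[-1.0000, 4.0000], [19.0000, -1.213061]] (det J = -74.786939).
Solving J·Δ = −F gives Δ = (-1.4246, -0.2311).
Then the next iterate is (s, t)₁ = (1.5754, -0.7311).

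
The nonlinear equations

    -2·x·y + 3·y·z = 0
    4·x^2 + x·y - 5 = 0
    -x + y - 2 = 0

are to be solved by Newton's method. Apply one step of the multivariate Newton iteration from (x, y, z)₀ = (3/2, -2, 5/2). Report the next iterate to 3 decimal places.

(0.696, 2.696, 3.986)

At (3/2, -2, 5/2): F = (-9.000, 1.000, -5.500).
Jacobian J = [[-2·y, -2·x + 3·z, 3·y], [8·x + y, x, 0], [-1, 1, 0]].
At the point, J = [[4.000, 4.500, -6.000], [10.000, 1.500, 0.000], [-1.000, 1.000, 0.000]] (det J = -69.000).
Solving J·Δ = −F gives Δ = (-0.804, 4.696, 1.486).
Then the next iterate is (x, y, z)₁ = (0.696, 2.696, 3.986).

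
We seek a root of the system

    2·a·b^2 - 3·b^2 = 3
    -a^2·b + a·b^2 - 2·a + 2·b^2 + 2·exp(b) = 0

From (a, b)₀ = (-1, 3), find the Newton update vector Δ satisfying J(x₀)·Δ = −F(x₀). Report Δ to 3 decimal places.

(0.601, -1.239)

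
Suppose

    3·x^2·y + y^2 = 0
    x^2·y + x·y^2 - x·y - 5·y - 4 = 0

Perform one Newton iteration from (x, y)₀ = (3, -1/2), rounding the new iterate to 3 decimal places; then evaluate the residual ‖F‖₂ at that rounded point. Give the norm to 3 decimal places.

At (3, -1/2): F = (-13.250, -3.750).
Jacobian J = [[6·x·y, 3·x^2 + 2·y], [2·x·y + y^2 - y, x^2 + 2·x·y - x - 5]].
At the point, J = [[-9.000, 26.000], [-2.250, -2.000]] (det J = 76.500).
Solving J·Δ = −F gives Δ = (-1.621, -0.051).
Then the next iterate is (x, y)₁ = (1.379, -0.551).
Re-evaluating at (1.379, -0.551): F = (-2.83981, -1.11431), so ‖F‖₂ = 3.051.

3.051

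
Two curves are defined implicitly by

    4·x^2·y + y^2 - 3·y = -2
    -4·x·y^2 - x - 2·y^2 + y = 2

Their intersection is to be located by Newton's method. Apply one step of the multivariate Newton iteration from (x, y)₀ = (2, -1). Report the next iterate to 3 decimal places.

(1.840, -0.324)

At (2, -1): F = (-10.000, -15.000).
Jacobian J = [[8·x·y, 4·x^2 + 2·y - 3], [-4·y^2 - 1, -8·x·y - 4·y + 1]].
At the point, J = [[-16.000, 11.000], [-5.000, 21.000]] (det J = -281.000).
Solving J·Δ = −F gives Δ = (-0.160, 0.676).
Then the next iterate is (x, y)₁ = (1.840, -0.324).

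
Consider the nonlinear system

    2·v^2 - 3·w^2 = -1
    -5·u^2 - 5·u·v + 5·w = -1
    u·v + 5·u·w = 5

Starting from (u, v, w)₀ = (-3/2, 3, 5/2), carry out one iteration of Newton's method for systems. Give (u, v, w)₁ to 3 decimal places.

At (-3/2, 3, 5/2): F = (0.250, 24.750, -28.250).
Jacobian J = [[0, 4·v, -6·w], [-10·u - 5·v, -5·u, 5], [v + 5·w, u, 5·u]].
At the point, J = [[0.000, 12.000, -15.000], [0.000, 7.500, 5.000], [15.500, -1.500, -7.500]] (det J = 2673.750).
Solving J·Δ = −F gives Δ = (0.786, -2.159, -1.711).
Then the next iterate is (u, v, w)₁ = (-0.714, 0.841, 0.789).

(-0.714, 0.841, 0.789)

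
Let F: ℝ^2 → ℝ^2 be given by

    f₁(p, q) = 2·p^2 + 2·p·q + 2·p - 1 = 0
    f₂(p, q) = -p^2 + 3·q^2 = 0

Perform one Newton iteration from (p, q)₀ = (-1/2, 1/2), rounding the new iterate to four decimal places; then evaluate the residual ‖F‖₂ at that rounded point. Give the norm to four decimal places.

At (-1/2, 1/2): F = (-2.0000, 0.5000).
Jacobian J = [[4·p + 2·q + 2, 2·p], [-2·p, 6·q]].
At the point, J = [[1.0000, -1.0000], [1.0000, 3.0000]] (det J = 4.0000).
Solving J·Δ = −F gives Δ = (1.3750, -0.6250).
Then the next iterate is (p, q)₁ = (0.8750, -0.1250).
Re-evaluating at (0.8750, -0.1250): F = (2.0625, -0.718750), so ‖F‖₂ = 2.1841.

2.1841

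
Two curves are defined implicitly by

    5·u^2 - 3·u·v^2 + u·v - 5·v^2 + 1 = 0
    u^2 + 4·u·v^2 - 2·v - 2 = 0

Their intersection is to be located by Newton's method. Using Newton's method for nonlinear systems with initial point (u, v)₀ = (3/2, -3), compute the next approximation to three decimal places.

(1.167, -1.756)

At (3/2, -3): F = (-77.750, 60.250).
Jacobian J = [[10·u - 3·v^2 + v, -6·u·v + u - 10·v], [2·u + 4·v^2, 8·u·v - 2]].
At the point, J = [[-15.000, 58.500], [39.000, -38.000]] (det J = -1711.500).
Solving J·Δ = −F gives Δ = (-0.333, 1.244).
Then the next iterate is (u, v)₁ = (1.167, -1.756).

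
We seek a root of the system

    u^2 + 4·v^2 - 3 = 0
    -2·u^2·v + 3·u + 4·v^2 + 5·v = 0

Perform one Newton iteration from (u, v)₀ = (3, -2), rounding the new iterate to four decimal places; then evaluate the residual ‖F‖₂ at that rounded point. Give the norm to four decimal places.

16.0262

At (3, -2): F = (22.0000, 51.0000).
Jacobian J = [[2·u, 8·v], [-4·u·v + 3, -2·u^2 + 8·v + 5]].
At the point, J = [[6.0000, -16.0000], [27.0000, -29.0000]] (det J = 258.0000).
Solving J·Δ = −F gives Δ = (-0.6899, 1.1163).
Then the next iterate is (u, v)₁ = (2.3101, -0.8837).
Re-evaluating at (2.3101, -0.8837): F = (5.460265, 15.067342), so ‖F‖₂ = 16.0262.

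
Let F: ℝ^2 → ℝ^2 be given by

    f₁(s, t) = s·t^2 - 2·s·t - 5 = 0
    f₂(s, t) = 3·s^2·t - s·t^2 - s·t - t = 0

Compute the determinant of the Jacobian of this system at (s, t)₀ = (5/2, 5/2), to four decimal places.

J = [[t^2 - 2·t, 2·s·t - 2·s], [6·s·t - t^2 - t, 3·s^2 - 2·s·t - s - 1]].
At the point, J = [[1.2500, 7.5000], [28.7500, 2.7500]].
det J = -212.1875.

-212.1875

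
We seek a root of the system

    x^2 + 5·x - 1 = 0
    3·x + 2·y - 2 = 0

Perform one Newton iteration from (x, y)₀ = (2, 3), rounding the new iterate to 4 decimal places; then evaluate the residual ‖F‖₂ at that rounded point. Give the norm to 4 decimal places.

At (2, 3): F = (13.0000, 10.0000).
Jacobian J = [[2·x + 5, 0], [3, 2]].
At the point, J = [[9.0000, 0.0000], [3.0000, 2.0000]] (det J = 18.0000).
Solving J·Δ = −F gives Δ = (-1.4444, -2.8333).
Then the next iterate is (x, y)₁ = (0.5556, 0.1667).
Re-evaluating at (0.5556, 0.1667): F = (2.086691, 0.0002), so ‖F‖₂ = 2.0867.

2.0867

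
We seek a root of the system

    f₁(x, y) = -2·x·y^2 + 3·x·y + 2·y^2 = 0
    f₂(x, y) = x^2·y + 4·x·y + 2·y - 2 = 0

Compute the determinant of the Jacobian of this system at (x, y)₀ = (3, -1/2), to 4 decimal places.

J = [[-2·y^2 + 3·y, -4·x·y + 3·x + 4·y], [2·x·y + 4·y, x^2 + 4·x + 2]].
At the point, J = [[-2.0000, 13.0000], [-5.0000, 23.0000]].
det J = 19.0000.

19.0000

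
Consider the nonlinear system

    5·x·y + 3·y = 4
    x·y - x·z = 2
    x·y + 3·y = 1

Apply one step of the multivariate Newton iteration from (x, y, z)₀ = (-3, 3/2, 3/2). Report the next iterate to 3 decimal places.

(-2.333, 0.083, 0.750)

At (-3, 3/2, 3/2): F = (-22.000, -2.000, -1.000).
Jacobian J = [[5·y, 5·x + 3, 0], [y - z, x, -x], [y, x + 3, 0]].
At the point, J = [[7.500, -12.000, 0.000], [0.000, -3.000, 3.000], [1.500, 0.000, 0.000]] (det J = -54.000).
Solving J·Δ = −F gives Δ = (0.667, -1.417, -0.750).
Then the next iterate is (x, y, z)₁ = (-2.333, 0.083, 0.750).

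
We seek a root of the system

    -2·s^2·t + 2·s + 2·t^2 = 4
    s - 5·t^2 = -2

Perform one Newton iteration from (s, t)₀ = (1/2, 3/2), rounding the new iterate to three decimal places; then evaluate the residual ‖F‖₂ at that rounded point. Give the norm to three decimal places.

25.201

At (1/2, 3/2): F = (0.750, -8.750).
Jacobian J = [[-4·s·t + 2, -2·s^2 + 4·t], [1, -10·t]].
At the point, J = [[-1.000, 5.500], [1.000, -15.000]] (det J = 9.500).
Solving J·Δ = −F gives Δ = (-3.882, -0.842).
Then the next iterate is (s, t)₁ = (-3.382, 0.658).
Re-evaluating at (-3.382, 0.658): F = (-24.95038, -3.54682), so ‖F‖₂ = 25.201.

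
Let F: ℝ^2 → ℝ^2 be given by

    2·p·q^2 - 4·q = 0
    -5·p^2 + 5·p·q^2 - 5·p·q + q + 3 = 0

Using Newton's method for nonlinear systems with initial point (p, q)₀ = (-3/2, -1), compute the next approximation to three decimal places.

At (-3/2, -1): F = (1.000, -24.250).
Jacobian J = [[2·q^2, 4·p·q - 4], [-10·p + 5·q^2 - 5·q, 10·p·q - 5·p + 1]].
At the point, J = [[2.000, 2.000], [25.000, 23.500]] (det J = -3.000).
Solving J·Δ = −F gives Δ = (24.000, -24.500).
Then the next iterate is (p, q)₁ = (22.500, -25.500).

(22.500, -25.500)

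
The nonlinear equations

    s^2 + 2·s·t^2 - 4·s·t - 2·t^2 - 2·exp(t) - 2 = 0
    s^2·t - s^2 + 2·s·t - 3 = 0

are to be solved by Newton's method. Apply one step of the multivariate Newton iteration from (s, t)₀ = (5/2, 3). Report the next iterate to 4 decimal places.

At (5/2, 3): F = (-38.921074, 24.5000).
Jacobian J = [[2·s + 2·t^2 - 4·t, 4·s·t - 4·s - 4·t - 2·exp(t)], [2·s·t - 2·s + 2·t, s^2 + 2·s]].
At the point, J = [[11.0000, -32.171074], [16.0000, 11.2500]] (det J = 638.487182).
Solving J·Δ = −F gives Δ = (-0.5487, -1.3974).
Then the next iterate is (s, t)₁ = (1.9513, 1.6026).

(1.9513, 1.6026)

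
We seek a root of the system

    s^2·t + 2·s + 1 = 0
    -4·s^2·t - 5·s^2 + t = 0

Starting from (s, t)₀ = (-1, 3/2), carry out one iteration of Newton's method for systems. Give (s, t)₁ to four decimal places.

(-0.5789, 1.4211)

At (-1, 3/2): F = (0.5000, -9.5000).
Jacobian J = [[2·s·t + 2, s^2], [-8·s·t - 10·s, -4·s^2 + 1]].
At the point, J = [[-1.0000, 1.0000], [22.0000, -3.0000]] (det J = -19.0000).
Solving J·Δ = −F gives Δ = (0.4211, -0.0789).
Then the next iterate is (s, t)₁ = (-0.5789, 1.4211).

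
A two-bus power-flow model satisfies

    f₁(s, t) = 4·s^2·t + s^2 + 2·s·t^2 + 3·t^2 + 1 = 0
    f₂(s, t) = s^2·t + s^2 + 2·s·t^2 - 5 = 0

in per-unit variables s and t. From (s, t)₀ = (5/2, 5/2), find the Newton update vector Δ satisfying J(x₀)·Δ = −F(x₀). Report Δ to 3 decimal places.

At (5/2, 5/2): F = (119.750, 48.125).
Jacobian J = [[8·s·t + 2·s + 2·t^2, 4·s^2 + 4·s·t + 6·t], [2·s·t + 2·s + 2·t^2, s^2 + 4·s·t]].
At the point, J = [[67.500, 65.000], [30.000, 31.250]] (det J = 159.375).
Solving J·Δ = −F gives Δ = (-3.853, 2.159).

(-3.853, 2.159)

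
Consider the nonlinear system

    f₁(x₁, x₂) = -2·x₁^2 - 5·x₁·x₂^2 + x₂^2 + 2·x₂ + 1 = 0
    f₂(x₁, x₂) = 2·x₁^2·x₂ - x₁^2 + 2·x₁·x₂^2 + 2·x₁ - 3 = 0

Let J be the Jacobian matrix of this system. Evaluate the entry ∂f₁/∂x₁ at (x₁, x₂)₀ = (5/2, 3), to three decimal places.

∂f₁/∂x₁ = -4·x₁ - 5·x₂^2.
At (5/2, 3) this is -55.000.

-55.000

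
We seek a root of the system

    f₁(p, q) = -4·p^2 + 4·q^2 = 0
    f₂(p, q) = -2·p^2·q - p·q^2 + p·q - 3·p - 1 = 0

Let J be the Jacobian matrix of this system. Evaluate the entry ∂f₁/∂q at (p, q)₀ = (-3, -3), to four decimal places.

∂f₁/∂q = 8·q.
At (-3, -3) this is -24.0000.

-24.0000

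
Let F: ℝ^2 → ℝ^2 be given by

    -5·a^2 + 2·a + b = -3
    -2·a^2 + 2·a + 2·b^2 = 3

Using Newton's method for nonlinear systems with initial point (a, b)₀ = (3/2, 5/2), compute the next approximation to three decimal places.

At (3/2, 5/2): F = (-2.750, 8.000).
Jacobian J = [[-10·a + 2, 1], [-4·a + 2, 4·b]].
At the point, J = [[-13.000, 1.000], [-4.000, 10.000]] (det J = -126.000).
Solving J·Δ = −F gives Δ = (-0.282, -0.913).
Then the next iterate is (a, b)₁ = (1.218, 1.587).

(1.218, 1.587)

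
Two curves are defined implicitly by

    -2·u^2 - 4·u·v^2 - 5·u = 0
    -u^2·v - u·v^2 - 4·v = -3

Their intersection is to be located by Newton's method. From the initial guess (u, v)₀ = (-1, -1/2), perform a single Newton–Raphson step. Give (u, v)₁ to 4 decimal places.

(-0.8571, 0.4286)

At (-1, -1/2): F = (4.0000, 5.7500).
Jacobian J = [[-4·u - 4·v^2 - 5, -8·u·v], [-2·u·v - v^2, -u^2 - 2·u·v - 4]].
At the point, J = [[-2.0000, -4.0000], [-1.2500, -6.0000]] (det J = 7.0000).
Solving J·Δ = −F gives Δ = (0.1429, 0.9286).
Then the next iterate is (u, v)₁ = (-0.8571, 0.4286).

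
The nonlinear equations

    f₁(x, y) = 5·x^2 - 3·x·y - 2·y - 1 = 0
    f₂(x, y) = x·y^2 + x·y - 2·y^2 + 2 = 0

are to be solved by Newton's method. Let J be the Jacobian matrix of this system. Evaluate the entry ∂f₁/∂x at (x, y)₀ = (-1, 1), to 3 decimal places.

∂f₁/∂x = 10·x - 3·y.
At (-1, 1) this is -13.000.

-13.000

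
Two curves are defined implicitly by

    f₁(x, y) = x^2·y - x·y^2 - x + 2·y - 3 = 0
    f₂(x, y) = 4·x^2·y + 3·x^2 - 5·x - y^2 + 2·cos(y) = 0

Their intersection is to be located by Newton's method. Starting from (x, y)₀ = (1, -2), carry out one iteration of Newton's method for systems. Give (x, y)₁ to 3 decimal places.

At (1, -2): F = (-14.000, -14.83229).
Jacobian J = [[2·x·y - y^2 - 1, x^2 - 2·x·y + 2], [8·x·y + 6·x - 5, 4·x^2 - 2·y - 2·sin(y)]].
At the point, J = [[-9.000, 7.000], [-15.000, 9.81859]] (det J = 16.63265).
Solving J·Δ = −F gives Δ = (2.022, 4.600).
Then the next iterate is (x, y)₁ = (3.022, 2.600).

(3.022, 2.600)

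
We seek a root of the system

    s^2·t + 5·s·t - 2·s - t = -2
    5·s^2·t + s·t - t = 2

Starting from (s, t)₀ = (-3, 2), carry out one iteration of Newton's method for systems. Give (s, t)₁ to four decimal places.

At (-3, 2): F = (-6.0000, 80.0000).
Jacobian J = [[2·s·t + 5·t - 2, s^2 + 5·s - 1], [10·s·t + t, 5·s^2 + s - 1]].
At the point, J = [[-4.0000, -7.0000], [-58.0000, 41.0000]] (det J = -570.0000).
Solving J·Δ = −F gives Δ = (0.5509, -1.1719).
Then the next iterate is (s, t)₁ = (-2.4491, 0.8281).

(-2.4491, 0.8281)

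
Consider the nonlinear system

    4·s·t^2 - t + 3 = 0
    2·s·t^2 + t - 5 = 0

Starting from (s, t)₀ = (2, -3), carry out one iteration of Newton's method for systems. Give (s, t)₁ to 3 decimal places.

At (2, -3): F = (78.000, 28.000).
Jacobian J = [[4·t^2, 8·s·t - 1], [2·t^2, 4·s·t + 1]].
At the point, J = [[36.000, -49.000], [18.000, -23.000]] (det J = 54.000).
Solving J·Δ = −F gives Δ = (7.815, 7.333).
Then the next iterate is (s, t)₁ = (9.815, 4.333).

(9.815, 4.333)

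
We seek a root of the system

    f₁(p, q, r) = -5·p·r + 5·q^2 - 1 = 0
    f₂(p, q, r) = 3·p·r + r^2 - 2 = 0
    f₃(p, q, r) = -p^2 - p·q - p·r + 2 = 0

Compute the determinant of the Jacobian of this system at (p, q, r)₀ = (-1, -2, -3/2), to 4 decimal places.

592.5000

J = [[-5·r, 10·q, -5·p], [3·r, 0, 3·p + 2·r], [-2·p - q - r, -p, -p]].
At the point, J = [[7.5000, -20.0000, 5.0000], [-4.5000, 0.0000, -6.0000], [5.5000, 1.0000, 1.0000]].
det J = 592.5000.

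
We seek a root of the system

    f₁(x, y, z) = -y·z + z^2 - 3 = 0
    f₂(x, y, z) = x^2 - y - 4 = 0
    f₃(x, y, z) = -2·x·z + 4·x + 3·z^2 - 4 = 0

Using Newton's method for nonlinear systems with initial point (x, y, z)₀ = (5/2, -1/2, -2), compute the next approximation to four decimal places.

At (5/2, -1/2, -2): F = (0.0000, 2.7500, 28.0000).
Jacobian J = [[0, -z, -y + 2·z], [2·x, -1, 0], [-2·z + 4, 0, -2·x + 6·z]].
At the point, J = [[0.0000, 2.0000, -3.5000], [5.0000, -1.0000, 0.0000], [8.0000, 0.0000, -17.0000]] (det J = 142.0000).
Solving J·Δ = −F gives Δ = (0.0317, 2.9085, 1.6620).
Then the next iterate is (x, y, z)₁ = (2.5317, 2.4085, -0.3380).

(2.5317, 2.4085, -0.3380)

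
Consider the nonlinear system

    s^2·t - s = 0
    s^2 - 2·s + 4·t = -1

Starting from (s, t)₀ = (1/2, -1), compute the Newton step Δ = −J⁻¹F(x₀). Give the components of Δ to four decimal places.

(-0.2661, 0.8710)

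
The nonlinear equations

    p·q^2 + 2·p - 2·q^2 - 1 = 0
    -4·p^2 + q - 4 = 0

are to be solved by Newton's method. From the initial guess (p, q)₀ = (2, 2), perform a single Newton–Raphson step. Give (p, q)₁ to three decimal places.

(1.500, 12.000)

At (2, 2): F = (3.000, -18.000).
Jacobian J = [[q^2 + 2, 2·p·q - 4·q], [-8·p, 1]].
At the point, J = [[6.000, 0.000], [-16.000, 1.000]] (det J = 6.000).
Solving J·Δ = −F gives Δ = (-0.500, 10.000).
Then the next iterate is (p, q)₁ = (1.500, 12.000).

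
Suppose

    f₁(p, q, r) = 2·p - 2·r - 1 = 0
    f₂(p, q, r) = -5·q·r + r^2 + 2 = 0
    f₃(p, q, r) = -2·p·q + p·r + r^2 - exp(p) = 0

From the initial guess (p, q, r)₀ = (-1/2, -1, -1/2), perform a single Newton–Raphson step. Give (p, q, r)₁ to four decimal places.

(-0.2537, -0.4941, -0.7537)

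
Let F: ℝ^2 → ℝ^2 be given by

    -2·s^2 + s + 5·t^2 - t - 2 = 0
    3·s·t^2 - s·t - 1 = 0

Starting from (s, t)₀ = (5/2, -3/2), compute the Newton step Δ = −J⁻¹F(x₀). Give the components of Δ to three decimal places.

(-0.827, 0.512)

At (5/2, -3/2): F = (0.750, 19.625).
Jacobian J = [[-4·s + 1, 10·t - 1], [3·t^2 - t, 6·s·t - s]].
At the point, J = [[-9.000, -16.000], [8.250, -25.000]] (det J = 357.000).
Solving J·Δ = −F gives Δ = (-0.827, 0.512).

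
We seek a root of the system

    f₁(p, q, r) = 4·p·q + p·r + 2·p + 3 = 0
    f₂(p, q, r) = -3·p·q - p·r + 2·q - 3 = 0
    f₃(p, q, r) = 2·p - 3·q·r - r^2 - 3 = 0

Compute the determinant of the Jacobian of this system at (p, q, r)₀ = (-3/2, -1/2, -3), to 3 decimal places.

37.500

J = [[4·q + r + 2, 4·p, p], [-3·q - r, -3·p + 2, -p], [2, -3·r, -3·q - 2·r]].
At the point, J = [[-3.000, -6.000, -1.500], [4.500, 6.500, 1.500], [2.000, 9.000, 7.500]].
det J = 37.500.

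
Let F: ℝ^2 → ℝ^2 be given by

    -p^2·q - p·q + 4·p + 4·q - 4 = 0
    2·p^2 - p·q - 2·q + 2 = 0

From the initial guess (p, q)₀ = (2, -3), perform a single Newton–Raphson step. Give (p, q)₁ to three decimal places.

(2.074, 2.704)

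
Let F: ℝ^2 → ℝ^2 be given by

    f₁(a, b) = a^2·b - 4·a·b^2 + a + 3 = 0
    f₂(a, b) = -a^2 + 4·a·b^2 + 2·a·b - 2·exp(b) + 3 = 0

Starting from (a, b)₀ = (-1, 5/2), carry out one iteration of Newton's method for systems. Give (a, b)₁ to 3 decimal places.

(-0.601, 1.646)

At (-1, 5/2): F = (29.500, -52.36499).
Jacobian J = [[2·a·b - 4·b^2 + 1, a^2 - 8·a·b], [-2·a + 4·b^2 + 2·b, 8·a·b + 2·a - 2·exp(b)]].
At the point, J = [[-29.000, 21.000], [32.000, -46.36499]] (det J = 672.58465).
Solving J·Δ = −F gives Δ = (0.399, -0.854).
Then the next iterate is (a, b)₁ = (-0.601, 1.646).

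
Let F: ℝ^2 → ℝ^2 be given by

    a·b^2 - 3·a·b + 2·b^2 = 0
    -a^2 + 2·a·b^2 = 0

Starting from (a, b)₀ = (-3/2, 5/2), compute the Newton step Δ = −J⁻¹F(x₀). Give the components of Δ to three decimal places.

(-0.765, -2.190)

At (-3/2, 5/2): F = (14.375, -21.000).
Jacobian J = [[b^2 - 3·b, 2·a·b - 3·a + 4·b], [-2·a + 2·b^2, 4·a·b]].
At the point, J = [[-1.250, 7.000], [15.500, -15.000]] (det J = -89.750).
Solving J·Δ = −F gives Δ = (-0.765, -2.190).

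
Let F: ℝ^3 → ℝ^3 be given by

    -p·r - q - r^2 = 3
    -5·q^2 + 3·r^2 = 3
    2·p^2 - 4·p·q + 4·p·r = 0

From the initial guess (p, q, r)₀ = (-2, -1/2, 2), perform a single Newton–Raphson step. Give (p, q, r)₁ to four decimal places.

(-2.6642, 0.2201, 1.0541)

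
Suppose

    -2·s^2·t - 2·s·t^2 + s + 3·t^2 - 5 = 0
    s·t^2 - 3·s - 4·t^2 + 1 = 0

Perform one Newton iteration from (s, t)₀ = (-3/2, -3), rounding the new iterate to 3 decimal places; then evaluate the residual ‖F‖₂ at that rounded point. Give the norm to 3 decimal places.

18.564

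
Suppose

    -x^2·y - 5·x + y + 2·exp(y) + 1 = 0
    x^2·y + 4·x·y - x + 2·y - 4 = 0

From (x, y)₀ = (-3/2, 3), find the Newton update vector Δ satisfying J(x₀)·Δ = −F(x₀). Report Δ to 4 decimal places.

(2.6287, -1.4243)

At (-3/2, 3): F = (44.921074, -7.7500).
Jacobian J = [[-2·x·y - 5, -x^2 + 2·exp(y) + 1], [2·x·y + 4·y - 1, x^2 + 4·x + 2]].
At the point, J = [[4.0000, 38.921074], [2.0000, -1.7500]] (det J = -84.842148).
Solving J·Δ = −F gives Δ = (2.6287, -1.4243).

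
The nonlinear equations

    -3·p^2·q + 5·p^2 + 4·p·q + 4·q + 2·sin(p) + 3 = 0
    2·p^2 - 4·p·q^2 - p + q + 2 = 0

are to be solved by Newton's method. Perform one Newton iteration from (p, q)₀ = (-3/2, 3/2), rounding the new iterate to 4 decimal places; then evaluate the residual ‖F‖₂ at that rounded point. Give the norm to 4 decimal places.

81.4684

At (-3/2, 3/2): F = (-0.869990, 23.0000).
Jacobian J = [[-6·p·q + 10·p + 4·q + 2·cos(p), -3·p^2 + 4·p + 4], [4·p - 4·q^2 - 1, -8·p·q + 1]].
At the point, J = [[4.641474, -8.7500], [-16.0000, 19.0000]] (det J = -51.811986).
Solving J·Δ = −F gives Δ = (3.5652, 1.7917).
Then the next iterate is (p, q)₁ = (2.0652, 3.2917).
Re-evaluating at (2.0652, 3.2917): F = (24.326829, -77.751552), so ‖F‖₂ = 81.4684.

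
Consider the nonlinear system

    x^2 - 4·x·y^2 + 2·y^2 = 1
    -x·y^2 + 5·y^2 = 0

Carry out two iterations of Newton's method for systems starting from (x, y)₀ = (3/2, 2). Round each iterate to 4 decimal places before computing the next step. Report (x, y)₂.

(2.2033, 0.6042)

At (3/2, 2): F = (-14.7500, 14.0000).
Jacobian J = [[2·x - 4·y^2, -8·x·y + 4·y], [-y^2, -2·x·y + 10·y]].
At the point, J = [[-13.0000, -16.0000], [-4.0000, 14.0000]] (det J = -246.0000).
Solving J·Δ = −F gives Δ = (0.0711, -0.9797).
Then the next iterate is (x, y)₁ = (1.5711, 1.0203).
Round to (1.5711, 1.0203) and repeat: F = (-2.991757, 3.569526), J = [[-1.021848, -8.742747], [-1.041012, 6.997013]].
Δ = (0.6322, -0.4161), so (x, y)₂ = (2.2033, 0.6042).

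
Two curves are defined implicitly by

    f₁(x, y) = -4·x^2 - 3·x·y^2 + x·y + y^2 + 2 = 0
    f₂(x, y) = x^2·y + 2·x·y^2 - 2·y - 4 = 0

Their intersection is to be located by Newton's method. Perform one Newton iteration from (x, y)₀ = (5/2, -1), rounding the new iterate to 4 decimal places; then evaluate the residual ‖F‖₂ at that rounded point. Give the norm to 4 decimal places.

7.5113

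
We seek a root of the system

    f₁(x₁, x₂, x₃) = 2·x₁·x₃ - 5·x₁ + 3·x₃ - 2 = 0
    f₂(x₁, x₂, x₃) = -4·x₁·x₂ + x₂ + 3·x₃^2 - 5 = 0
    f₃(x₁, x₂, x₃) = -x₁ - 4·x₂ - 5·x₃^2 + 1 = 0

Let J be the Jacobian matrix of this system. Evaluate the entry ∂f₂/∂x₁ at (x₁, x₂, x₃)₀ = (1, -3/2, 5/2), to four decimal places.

∂f₂/∂x₁ = -4·x₂.
At (1, -3/2, 5/2) this is 6.0000.

6.0000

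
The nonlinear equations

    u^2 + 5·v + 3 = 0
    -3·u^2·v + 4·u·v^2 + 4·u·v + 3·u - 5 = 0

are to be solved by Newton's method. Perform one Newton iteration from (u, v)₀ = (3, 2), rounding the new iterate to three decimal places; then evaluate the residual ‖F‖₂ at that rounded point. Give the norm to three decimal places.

6.749

At (3, 2): F = (22.000, 22.000).
Jacobian J = [[2·u, 5], [-6·u·v + 4·v^2 + 4·v + 3, -3·u^2 + 8·u·v + 4·u]].
At the point, J = [[6.000, 5.000], [-9.000, 33.000]] (det J = 243.000).
Solving J·Δ = −F gives Δ = (-2.535, -1.358).
Then the next iterate is (u, v)₁ = (0.465, 0.642).
Re-evaluating at (0.465, 0.642): F = (6.42623, -2.06070), so ‖F‖₂ = 6.749.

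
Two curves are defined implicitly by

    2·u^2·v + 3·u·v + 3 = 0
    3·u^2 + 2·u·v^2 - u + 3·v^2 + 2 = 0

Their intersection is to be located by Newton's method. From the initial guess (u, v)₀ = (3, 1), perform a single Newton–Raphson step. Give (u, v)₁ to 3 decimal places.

At (3, 1): F = (30.000, 35.000).
Jacobian J = [[4·u·v + 3·v, 2·u^2 + 3·u], [6·u + 2·v^2 - 1, 4·u·v + 6·v]].
At the point, J = [[15.000, 27.000], [19.000, 18.000]] (det J = -243.000).
Solving J·Δ = −F gives Δ = (-1.667, -0.185).
Then the next iterate is (u, v)₁ = (1.333, 0.815).

(1.333, 0.815)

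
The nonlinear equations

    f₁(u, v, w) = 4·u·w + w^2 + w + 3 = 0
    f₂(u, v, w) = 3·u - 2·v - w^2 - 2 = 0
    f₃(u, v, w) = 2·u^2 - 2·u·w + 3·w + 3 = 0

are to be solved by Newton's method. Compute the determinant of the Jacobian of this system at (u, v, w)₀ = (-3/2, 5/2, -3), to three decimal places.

J = [[4·w, 0, 4·u + 2·w + 1], [3, -2, -2·w], [4·u - 2·w, 0, -2·u + 3]].
At the point, J = [[-12.000, 0.000, -11.000], [3.000, -2.000, 6.000], [0.000, 0.000, 6.000]].
det J = 144.000.

144.000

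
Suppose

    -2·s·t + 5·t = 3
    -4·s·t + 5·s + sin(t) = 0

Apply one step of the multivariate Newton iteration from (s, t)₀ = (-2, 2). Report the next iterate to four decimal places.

(13.4626, 7.2056)

At (-2, 2): F = (15.0000, 6.909297).
Jacobian J = [[-2·t, -2·s + 5], [-4·t + 5, -4·s + cos(t)]].
At the point, J = [[-4.0000, 9.0000], [-3.0000, 7.583853]] (det J = -3.335413).
Solving J·Δ = −F gives Δ = (15.4626, 5.2056).
Then the next iterate is (s, t)₁ = (13.4626, 7.2056).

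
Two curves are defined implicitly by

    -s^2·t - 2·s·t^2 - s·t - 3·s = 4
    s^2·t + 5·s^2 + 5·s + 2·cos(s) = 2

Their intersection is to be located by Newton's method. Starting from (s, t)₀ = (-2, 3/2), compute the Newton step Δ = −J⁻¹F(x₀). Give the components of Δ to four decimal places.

At (-2, 3/2): F = (8.0000, 13.167706).
Jacobian J = [[-2·s·t - 2·t^2 - t - 3, -s^2 - 4·s·t - s], [2·s·t + 10·s - 2·sin(s) + 5, s^2]].
At the point, J = [[-3.0000, 10.0000], [-19.181405, 4.0000]] (det J = 179.814051).
Solving J·Δ = −F gives Δ = (0.5543, -0.6337).

(0.5543, -0.6337)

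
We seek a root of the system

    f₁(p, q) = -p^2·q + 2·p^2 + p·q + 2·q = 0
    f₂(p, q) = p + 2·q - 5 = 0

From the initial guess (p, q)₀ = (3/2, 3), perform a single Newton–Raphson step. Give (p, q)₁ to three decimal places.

At (3/2, 3): F = (8.250, 2.500).
Jacobian J = [[-2·p·q + 4·p + q, -p^2 + p + 2], [1, 2]].
At the point, J = [[0.000, 1.250], [1.000, 2.000]] (det J = -1.250).
Solving J·Δ = −F gives Δ = (10.700, -6.600).
Then the next iterate is (p, q)₁ = (12.200, -3.600).

(12.200, -3.600)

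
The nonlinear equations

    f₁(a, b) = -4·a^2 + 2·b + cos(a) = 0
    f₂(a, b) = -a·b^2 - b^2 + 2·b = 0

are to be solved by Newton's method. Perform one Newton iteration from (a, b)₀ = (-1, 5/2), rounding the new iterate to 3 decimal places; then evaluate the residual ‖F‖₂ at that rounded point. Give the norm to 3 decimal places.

1.334

At (-1, 5/2): F = (1.54030, 5.000).
Jacobian J = [[-8·a - sin(a), 2], [-b^2, -2·a·b - 2·b + 2]].
At the point, J = [[8.84147, 2.000], [-6.250, 2.000]] (det J = 30.18294).
Solving J·Δ = −F gives Δ = (0.229, -1.784).
Then the next iterate is (a, b)₁ = (-0.771, 0.716).
Re-evaluating at (-0.771, 0.716): F = (-0.22855, 1.31460), so ‖F‖₂ = 1.334.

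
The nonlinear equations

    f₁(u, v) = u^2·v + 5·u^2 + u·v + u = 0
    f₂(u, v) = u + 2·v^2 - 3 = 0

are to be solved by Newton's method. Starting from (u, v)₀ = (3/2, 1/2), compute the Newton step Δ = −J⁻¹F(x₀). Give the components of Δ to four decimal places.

(-1.0233, 1.0116)

At (3/2, 1/2): F = (14.6250, -1.0000).
Jacobian J = [[2·u·v + 10·u + v + 1, u^2 + u], [1, 4·v]].
At the point, J = [[18.0000, 3.7500], [1.0000, 2.0000]] (det J = 32.2500).
Solving J·Δ = −F gives Δ = (-1.0233, 1.0116).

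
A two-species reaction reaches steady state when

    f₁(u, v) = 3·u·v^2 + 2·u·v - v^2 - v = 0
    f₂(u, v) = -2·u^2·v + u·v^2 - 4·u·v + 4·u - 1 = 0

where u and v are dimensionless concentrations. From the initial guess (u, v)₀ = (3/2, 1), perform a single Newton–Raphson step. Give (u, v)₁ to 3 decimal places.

At (3/2, 1): F = (5.500, -4.000).
Jacobian J = [[3·v^2 + 2·v, 6·u·v + 2·u - 2·v - 1], [-4·u·v + v^2 - 4·v + 4, -2·u^2 + 2·u·v - 4·u]].
At the point, J = [[5.000, 9.000], [-5.000, -7.500]] (det J = 7.500).
Solving J·Δ = −F gives Δ = (0.700, -1.000).
Then the next iterate is (u, v)₁ = (2.200, 0.000).

(2.200, 0.000)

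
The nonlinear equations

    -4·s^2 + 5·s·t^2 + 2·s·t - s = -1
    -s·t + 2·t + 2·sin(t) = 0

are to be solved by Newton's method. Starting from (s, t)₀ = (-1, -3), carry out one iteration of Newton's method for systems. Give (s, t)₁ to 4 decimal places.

At (-1, -3): F = (-41.0000, -9.282240).
Jacobian J = [[-8·s + 5·t^2 + 2·t - 1, 10·s·t + 2·s], [-t, -s + 2·cos(t) + 2]].
At the point, J = [[46.0000, 28.0000], [3.0000, 1.020015]] (det J = -37.079310).
Solving J·Δ = −F gives Δ = (5.8815, -8.1982).
Then the next iterate is (s, t)₁ = (4.8815, -11.1982).

(4.8815, -11.1982)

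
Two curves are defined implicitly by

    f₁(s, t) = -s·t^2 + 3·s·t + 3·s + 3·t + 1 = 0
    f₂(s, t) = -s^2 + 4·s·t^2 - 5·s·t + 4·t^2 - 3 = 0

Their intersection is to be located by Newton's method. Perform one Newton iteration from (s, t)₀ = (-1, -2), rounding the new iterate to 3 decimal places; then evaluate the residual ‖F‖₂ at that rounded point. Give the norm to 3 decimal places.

At (-1, -2): F = (2.000, -14.000).
Jacobian J = [[-t^2 + 3·t + 3, -2·s·t + 3·s + 3], [-2·s + 4·t^2 - 5·t, 8·s·t - 5·s + 8·t]].
At the point, J = [[-7.000, -4.000], [28.000, 5.000]] (det J = 77.000).
Solving J·Δ = −F gives Δ = (0.597, -0.545).
Then the next iterate is (s, t)₁ = (-0.403, -2.545).
Re-evaluating at (-0.403, -2.545): F = (-2.15685, 7.17655), so ‖F‖₂ = 7.494.

7.494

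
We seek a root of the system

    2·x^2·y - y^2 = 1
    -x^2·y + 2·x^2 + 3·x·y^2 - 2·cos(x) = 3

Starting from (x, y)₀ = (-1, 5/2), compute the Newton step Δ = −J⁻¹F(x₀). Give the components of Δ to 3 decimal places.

(0.159, -1.279)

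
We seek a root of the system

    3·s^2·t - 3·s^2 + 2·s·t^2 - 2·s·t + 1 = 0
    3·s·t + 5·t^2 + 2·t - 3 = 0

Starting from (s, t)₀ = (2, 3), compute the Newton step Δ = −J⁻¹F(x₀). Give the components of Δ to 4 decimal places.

At (2, 3): F = (49.0000, 66.0000).
Jacobian J = [[6·s·t - 6·s + 2·t^2 - 2·t, 3·s^2 + 4·s·t - 2·s], [3·t, 3·s + 10·t + 2]].
At the point, J = [[36.0000, 32.0000], [9.0000, 38.0000]] (det J = 1080.0000).
Solving J·Δ = −F gives Δ = (0.2315, -1.7917).

(0.2315, -1.7917)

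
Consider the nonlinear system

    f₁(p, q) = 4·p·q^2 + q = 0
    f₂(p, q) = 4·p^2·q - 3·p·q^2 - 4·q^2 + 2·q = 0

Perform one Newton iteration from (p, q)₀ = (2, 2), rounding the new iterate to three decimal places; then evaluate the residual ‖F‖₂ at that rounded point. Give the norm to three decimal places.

10.197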